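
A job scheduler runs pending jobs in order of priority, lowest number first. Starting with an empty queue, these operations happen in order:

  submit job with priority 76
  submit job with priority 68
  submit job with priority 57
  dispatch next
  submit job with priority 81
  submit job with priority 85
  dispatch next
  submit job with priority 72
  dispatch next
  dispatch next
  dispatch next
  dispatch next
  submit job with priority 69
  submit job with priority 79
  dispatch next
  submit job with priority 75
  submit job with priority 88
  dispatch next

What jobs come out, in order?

57, 68, 72, 76, 81, 85, 69, 75

insert 76 → {76}
insert 68 → {68, 76}
insert 57 → {57, 68, 76}
dispatch next → 57; now {68, 76}
insert 81 → {68, 76, 81}
insert 85 → {68, 76, 81, 85}
dispatch next → 68; now {76, 81, 85}
insert 72 → {72, 76, 81, 85}
dispatch next → 72; now {76, 81, 85}
dispatch next → 76; now {81, 85}
dispatch next → 81; now {85}
dispatch next → 85; now {}
insert 69 → {69}
insert 79 → {69, 79}
dispatch next → 69; now {79}
insert 75 → {75, 79}
insert 88 → {75, 79, 88}
dispatch next → 75; now {79, 88}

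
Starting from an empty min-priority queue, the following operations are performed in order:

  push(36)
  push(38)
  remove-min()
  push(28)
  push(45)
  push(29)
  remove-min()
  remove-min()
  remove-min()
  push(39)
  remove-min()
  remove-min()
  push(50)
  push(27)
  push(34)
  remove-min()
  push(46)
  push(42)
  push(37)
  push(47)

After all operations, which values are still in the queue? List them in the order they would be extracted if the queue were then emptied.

insert 36 → {36}
insert 38 → {36, 38}
remove-min → 36; now {38}
insert 28 → {28, 38}
insert 45 → {28, 38, 45}
insert 29 → {28, 29, 38, 45}
remove-min → 28; now {29, 38, 45}
remove-min → 29; now {38, 45}
remove-min → 38; now {45}
insert 39 → {39, 45}
remove-min → 39; now {45}
remove-min → 45; now {}
insert 50 → {50}
insert 27 → {27, 50}
insert 34 → {27, 34, 50}
remove-min → 27; now {34, 50}
insert 46 → {34, 46, 50}
insert 42 → {34, 42, 46, 50}
insert 37 → {34, 37, 42, 46, 50}
insert 47 → {34, 37, 42, 46, 47, 50}

34 → 37 → 42 → 46 → 47 → 50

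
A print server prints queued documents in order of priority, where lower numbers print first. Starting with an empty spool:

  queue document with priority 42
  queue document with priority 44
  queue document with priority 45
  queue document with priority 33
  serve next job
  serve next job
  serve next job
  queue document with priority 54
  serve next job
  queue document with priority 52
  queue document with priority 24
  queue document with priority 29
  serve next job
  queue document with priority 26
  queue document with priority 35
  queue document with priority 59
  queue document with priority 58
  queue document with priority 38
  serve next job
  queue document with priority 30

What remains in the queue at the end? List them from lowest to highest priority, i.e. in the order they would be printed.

insert 42 → {42}
insert 44 → {42, 44}
insert 45 → {42, 44, 45}
insert 33 → {33, 42, 44, 45}
serve next job → 33; now {42, 44, 45}
serve next job → 42; now {44, 45}
serve next job → 44; now {45}
insert 54 → {45, 54}
serve next job → 45; now {54}
insert 52 → {52, 54}
insert 24 → {24, 52, 54}
insert 29 → {24, 29, 52, 54}
serve next job → 24; now {29, 52, 54}
insert 26 → {26, 29, 52, 54}
insert 35 → {26, 29, 35, 52, 54}
insert 59 → {26, 29, 35, 52, 54, 59}
insert 58 → {26, 29, 35, 52, 54, 58, 59}
insert 38 → {26, 29, 35, 38, 52, 54, 58, 59}
serve next job → 26; now {29, 35, 38, 52, 54, 58, 59}
insert 30 → {29, 30, 35, 38, 52, 54, 58, 59}

29 → 30 → 35 → 38 → 52 → 54 → 58 → 59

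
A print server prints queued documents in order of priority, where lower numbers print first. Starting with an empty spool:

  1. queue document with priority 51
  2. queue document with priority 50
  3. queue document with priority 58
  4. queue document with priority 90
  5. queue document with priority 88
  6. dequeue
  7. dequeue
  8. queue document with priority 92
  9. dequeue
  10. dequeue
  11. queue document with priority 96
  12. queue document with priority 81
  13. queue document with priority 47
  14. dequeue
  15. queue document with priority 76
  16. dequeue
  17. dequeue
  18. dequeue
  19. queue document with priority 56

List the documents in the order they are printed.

insert 51 → {51}
insert 50 → {50, 51}
insert 58 → {50, 51, 58}
insert 90 → {50, 51, 58, 90}
insert 88 → {50, 51, 58, 88, 90}
dequeue → 50; now {51, 58, 88, 90}
dequeue → 51; now {58, 88, 90}
insert 92 → {58, 88, 90, 92}
dequeue → 58; now {88, 90, 92}
dequeue → 88; now {90, 92}
insert 96 → {90, 92, 96}
insert 81 → {81, 90, 92, 96}
insert 47 → {47, 81, 90, 92, 96}
dequeue → 47; now {81, 90, 92, 96}
insert 76 → {76, 81, 90, 92, 96}
dequeue → 76; now {81, 90, 92, 96}
dequeue → 81; now {90, 92, 96}
dequeue → 90; now {92, 96}
insert 56 → {56, 92, 96}

50 → 51 → 58 → 88 → 47 → 76 → 81 → 90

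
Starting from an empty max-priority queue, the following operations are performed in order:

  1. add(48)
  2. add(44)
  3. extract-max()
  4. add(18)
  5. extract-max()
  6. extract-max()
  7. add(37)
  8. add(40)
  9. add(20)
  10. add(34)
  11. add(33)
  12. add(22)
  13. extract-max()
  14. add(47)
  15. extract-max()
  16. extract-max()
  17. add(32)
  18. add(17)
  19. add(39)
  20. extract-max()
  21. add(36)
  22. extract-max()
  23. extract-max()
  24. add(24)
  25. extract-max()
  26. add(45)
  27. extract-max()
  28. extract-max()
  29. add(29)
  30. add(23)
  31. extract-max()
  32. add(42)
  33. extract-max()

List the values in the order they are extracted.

48, 44, 18, 40, 47, 37, 39, 36, 34, 33, 45, 32, 29, 42

insert 48 → {48}
insert 44 → {48, 44}
extract-max → 48; now {44}
insert 18 → {44, 18}
extract-max → 44; now {18}
extract-max → 18; now {}
insert 37 → {37}
insert 40 → {40, 37}
insert 20 → {40, 37, 20}
insert 34 → {40, 37, 34, 20}
insert 33 → {40, 37, 34, 33, 20}
insert 22 → {40, 37, 34, 33, 22, 20}
extract-max → 40; now {37, 34, 33, 22, 20}
insert 47 → {47, 37, 34, 33, 22, 20}
extract-max → 47; now {37, 34, 33, 22, 20}
extract-max → 37; now {34, 33, 22, 20}
insert 32 → {34, 33, 32, 22, 20}
insert 17 → {34, 33, 32, 22, 20, 17}
insert 39 → {39, 34, 33, 32, 22, 20, 17}
extract-max → 39; now {34, 33, 32, 22, 20, 17}
insert 36 → {36, 34, 33, 32, 22, 20, 17}
extract-max → 36; now {34, 33, 32, 22, 20, 17}
extract-max → 34; now {33, 32, 22, 20, 17}
insert 24 → {33, 32, 24, 22, 20, 17}
extract-max → 33; now {32, 24, 22, 20, 17}
insert 45 → {45, 32, 24, 22, 20, 17}
extract-max → 45; now {32, 24, 22, 20, 17}
extract-max → 32; now {24, 22, 20, 17}
insert 29 → {29, 24, 22, 20, 17}
insert 23 → {29, 24, 23, 22, 20, 17}
extract-max → 29; now {24, 23, 22, 20, 17}
insert 42 → {42, 24, 23, 22, 20, 17}
extract-max → 42; now {24, 23, 22, 20, 17}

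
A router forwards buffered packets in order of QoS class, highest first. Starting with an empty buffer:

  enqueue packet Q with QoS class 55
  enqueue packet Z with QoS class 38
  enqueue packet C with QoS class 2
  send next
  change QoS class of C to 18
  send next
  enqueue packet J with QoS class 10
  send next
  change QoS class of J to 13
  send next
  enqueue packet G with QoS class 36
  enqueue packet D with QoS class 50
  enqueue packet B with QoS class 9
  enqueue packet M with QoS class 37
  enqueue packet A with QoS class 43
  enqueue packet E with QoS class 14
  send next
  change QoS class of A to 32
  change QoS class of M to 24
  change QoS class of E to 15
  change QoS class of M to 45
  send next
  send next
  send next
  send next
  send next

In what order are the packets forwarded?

Q → Z → C → J → D → M → G → A → E → B

add Q (QoS class 55) → {Q:55}
add Z (QoS class 38) → {Q:55, Z:38}
add C (QoS class 2) → {Q:55, Z:38, C:2}
send next → Q; now {Z:38, C:2}
update C to QoS class 18 → {Z:38, C:18}
send next → Z; now {C:18}
add J (QoS class 10) → {C:18, J:10}
send next → C; now {J:10}
update J to QoS class 13 → {J:13}
send next → J; now {}
add G (QoS class 36) → {G:36}
add D (QoS class 50) → {D:50, G:36}
add B (QoS class 9) → {D:50, G:36, B:9}
add M (QoS class 37) → {D:50, M:37, G:36, B:9}
add A (QoS class 43) → {D:50, A:43, M:37, G:36, B:9}
add E (QoS class 14) → {D:50, A:43, M:37, G:36, E:14, B:9}
send next → D; now {A:43, M:37, G:36, E:14, B:9}
update A to QoS class 32 → {M:37, G:36, A:32, E:14, B:9}
update M to QoS class 24 → {G:36, A:32, M:24, E:14, B:9}
update E to QoS class 15 → {G:36, A:32, M:24, E:15, B:9}
update M to QoS class 45 → {M:45, G:36, A:32, E:15, B:9}
send next → M; now {G:36, A:32, E:15, B:9}
send next → G; now {A:32, E:15, B:9}
send next → A; now {E:15, B:9}
send next → E; now {B:9}
send next → B; now {}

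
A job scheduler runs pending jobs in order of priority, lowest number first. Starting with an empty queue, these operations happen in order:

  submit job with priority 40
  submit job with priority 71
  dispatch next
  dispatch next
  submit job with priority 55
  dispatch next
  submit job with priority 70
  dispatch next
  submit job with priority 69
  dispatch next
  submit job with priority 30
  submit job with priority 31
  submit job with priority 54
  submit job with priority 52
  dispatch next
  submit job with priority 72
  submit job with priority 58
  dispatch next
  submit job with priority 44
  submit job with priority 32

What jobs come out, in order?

insert 40 → {40}
insert 71 → {40, 71}
dispatch next → 40; now {71}
dispatch next → 71; now {}
insert 55 → {55}
dispatch next → 55; now {}
insert 70 → {70}
dispatch next → 70; now {}
insert 69 → {69}
dispatch next → 69; now {}
insert 30 → {30}
insert 31 → {30, 31}
insert 54 → {30, 31, 54}
insert 52 → {30, 31, 52, 54}
dispatch next → 30; now {31, 52, 54}
insert 72 → {31, 52, 54, 72}
insert 58 → {31, 52, 54, 58, 72}
dispatch next → 31; now {52, 54, 58, 72}
insert 44 → {44, 52, 54, 58, 72}
insert 32 → {32, 44, 52, 54, 58, 72}

[40, 71, 55, 70, 69, 30, 31]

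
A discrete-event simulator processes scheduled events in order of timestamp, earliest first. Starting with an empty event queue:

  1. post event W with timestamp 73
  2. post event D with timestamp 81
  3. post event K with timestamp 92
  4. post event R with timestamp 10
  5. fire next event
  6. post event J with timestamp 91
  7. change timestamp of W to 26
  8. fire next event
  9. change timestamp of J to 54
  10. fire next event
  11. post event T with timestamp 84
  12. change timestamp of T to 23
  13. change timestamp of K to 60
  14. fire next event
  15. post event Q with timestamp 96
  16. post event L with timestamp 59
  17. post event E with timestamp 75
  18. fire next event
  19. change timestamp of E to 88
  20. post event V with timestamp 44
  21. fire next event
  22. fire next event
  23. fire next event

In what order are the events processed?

[R, W, J, T, L, V, K, D]

add W (timestamp 73) → {W:73}
add D (timestamp 81) → {W:73, D:81}
add K (timestamp 92) → {W:73, D:81, K:92}
add R (timestamp 10) → {R:10, W:73, D:81, K:92}
fire next event → R; now {W:73, D:81, K:92}
add J (timestamp 91) → {W:73, D:81, J:91, K:92}
update W to timestamp 26 → {W:26, D:81, J:91, K:92}
fire next event → W; now {D:81, J:91, K:92}
update J to timestamp 54 → {J:54, D:81, K:92}
fire next event → J; now {D:81, K:92}
add T (timestamp 84) → {D:81, T:84, K:92}
update T to timestamp 23 → {T:23, D:81, K:92}
update K to timestamp 60 → {T:23, K:60, D:81}
fire next event → T; now {K:60, D:81}
add Q (timestamp 96) → {K:60, D:81, Q:96}
add L (timestamp 59) → {L:59, K:60, D:81, Q:96}
add E (timestamp 75) → {L:59, K:60, E:75, D:81, Q:96}
fire next event → L; now {K:60, E:75, D:81, Q:96}
update E to timestamp 88 → {K:60, D:81, E:88, Q:96}
add V (timestamp 44) → {V:44, K:60, D:81, E:88, Q:96}
fire next event → V; now {K:60, D:81, E:88, Q:96}
fire next event → K; now {D:81, E:88, Q:96}
fire next event → D; now {E:88, Q:96}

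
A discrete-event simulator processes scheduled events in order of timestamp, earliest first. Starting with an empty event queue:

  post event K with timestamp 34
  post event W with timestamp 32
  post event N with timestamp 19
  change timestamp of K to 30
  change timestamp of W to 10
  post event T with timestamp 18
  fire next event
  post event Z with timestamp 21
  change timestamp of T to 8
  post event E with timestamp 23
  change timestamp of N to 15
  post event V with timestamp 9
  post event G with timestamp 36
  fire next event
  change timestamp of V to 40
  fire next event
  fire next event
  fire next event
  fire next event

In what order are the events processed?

add K (timestamp 34) → {K:34}
add W (timestamp 32) → {W:32, K:34}
add N (timestamp 19) → {N:19, W:32, K:34}
update K to timestamp 30 → {N:19, K:30, W:32}
update W to timestamp 10 → {W:10, N:19, K:30}
add T (timestamp 18) → {W:10, T:18, N:19, K:30}
fire next event → W; now {T:18, N:19, K:30}
add Z (timestamp 21) → {T:18, N:19, Z:21, K:30}
update T to timestamp 8 → {T:8, N:19, Z:21, K:30}
add E (timestamp 23) → {T:8, N:19, Z:21, E:23, K:30}
update N to timestamp 15 → {T:8, N:15, Z:21, E:23, K:30}
add V (timestamp 9) → {T:8, V:9, N:15, Z:21, E:23, K:30}
add G (timestamp 36) → {T:8, V:9, N:15, Z:21, E:23, K:30, G:36}
fire next event → T; now {V:9, N:15, Z:21, E:23, K:30, G:36}
update V to timestamp 40 → {N:15, Z:21, E:23, K:30, G:36, V:40}
fire next event → N; now {Z:21, E:23, K:30, G:36, V:40}
fire next event → Z; now {E:23, K:30, G:36, V:40}
fire next event → E; now {K:30, G:36, V:40}
fire next event → K; now {G:36, V:40}

[W, T, N, Z, E, K]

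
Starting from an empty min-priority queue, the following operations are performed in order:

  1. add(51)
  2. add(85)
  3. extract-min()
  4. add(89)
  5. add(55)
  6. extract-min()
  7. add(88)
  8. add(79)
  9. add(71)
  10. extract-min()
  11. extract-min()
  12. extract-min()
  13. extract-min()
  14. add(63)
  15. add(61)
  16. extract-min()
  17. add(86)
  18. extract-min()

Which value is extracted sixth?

insert 51 → {51}
insert 85 → {51, 85}
extract-min → 51; now {85}
insert 89 → {85, 89}
insert 55 → {55, 85, 89}
extract-min → 55; now {85, 89}
insert 88 → {85, 88, 89}
insert 79 → {79, 85, 88, 89}
insert 71 → {71, 79, 85, 88, 89}
extract-min → 71; now {79, 85, 88, 89}
extract-min → 79; now {85, 88, 89}
extract-min → 85; now {88, 89}
extract-min → 88; now {89}
insert 63 → {63, 89}
insert 61 → {61, 63, 89}
extract-min → 61; now {63, 89}
insert 86 → {63, 86, 89}
extract-min → 63; now {86, 89}

88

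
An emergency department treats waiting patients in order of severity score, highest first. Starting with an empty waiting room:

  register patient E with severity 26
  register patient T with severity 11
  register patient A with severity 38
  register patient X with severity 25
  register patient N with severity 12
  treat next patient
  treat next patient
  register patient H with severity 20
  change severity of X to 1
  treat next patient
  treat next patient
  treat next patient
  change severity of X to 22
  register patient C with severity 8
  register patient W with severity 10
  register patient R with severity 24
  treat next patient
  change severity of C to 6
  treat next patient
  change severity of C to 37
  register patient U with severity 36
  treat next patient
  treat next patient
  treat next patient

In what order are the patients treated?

A → E → H → N → T → R → X → C → U → W

add E (severity 26) → {E:26}
add T (severity 11) → {E:26, T:11}
add A (severity 38) → {A:38, E:26, T:11}
add X (severity 25) → {A:38, E:26, X:25, T:11}
add N (severity 12) → {A:38, E:26, X:25, N:12, T:11}
treat next patient → A; now {E:26, X:25, N:12, T:11}
treat next patient → E; now {X:25, N:12, T:11}
add H (severity 20) → {X:25, H:20, N:12, T:11}
update X to severity 1 → {H:20, N:12, T:11, X:1}
treat next patient → H; now {N:12, T:11, X:1}
treat next patient → N; now {T:11, X:1}
treat next patient → T; now {X:1}
update X to severity 22 → {X:22}
add C (severity 8) → {X:22, C:8}
add W (severity 10) → {X:22, W:10, C:8}
add R (severity 24) → {R:24, X:22, W:10, C:8}
treat next patient → R; now {X:22, W:10, C:8}
update C to severity 6 → {X:22, W:10, C:6}
treat next patient → X; now {W:10, C:6}
update C to severity 37 → {C:37, W:10}
add U (severity 36) → {C:37, U:36, W:10}
treat next patient → C; now {U:36, W:10}
treat next patient → U; now {W:10}
treat next patient → W; now {}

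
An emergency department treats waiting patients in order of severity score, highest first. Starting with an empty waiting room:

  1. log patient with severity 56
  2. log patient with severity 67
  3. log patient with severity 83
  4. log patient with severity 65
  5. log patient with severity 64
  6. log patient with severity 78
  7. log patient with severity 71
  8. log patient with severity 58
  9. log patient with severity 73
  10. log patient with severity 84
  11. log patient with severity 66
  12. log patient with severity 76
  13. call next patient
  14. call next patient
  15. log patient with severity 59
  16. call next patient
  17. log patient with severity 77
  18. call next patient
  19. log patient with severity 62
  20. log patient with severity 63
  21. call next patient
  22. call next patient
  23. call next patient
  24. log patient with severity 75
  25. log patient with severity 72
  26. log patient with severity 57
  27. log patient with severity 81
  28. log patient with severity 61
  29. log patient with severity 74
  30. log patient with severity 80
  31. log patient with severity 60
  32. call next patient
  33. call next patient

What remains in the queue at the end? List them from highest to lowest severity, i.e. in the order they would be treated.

insert 56 → {56}
insert 67 → {67, 56}
insert 83 → {83, 67, 56}
insert 65 → {83, 67, 65, 56}
insert 64 → {83, 67, 65, 64, 56}
insert 78 → {83, 78, 67, 65, 64, 56}
insert 71 → {83, 78, 71, 67, 65, 64, 56}
insert 58 → {83, 78, 71, 67, 65, 64, 58, 56}
insert 73 → {83, 78, 73, 71, 67, 65, 64, 58, 56}
insert 84 → {84, 83, 78, 73, 71, 67, 65, 64, 58, 56}
insert 66 → {84, 83, 78, 73, 71, 67, 66, 65, 64, 58, 56}
insert 76 → {84, 83, 78, 76, 73, 71, 67, 66, 65, 64, 58, 56}
call next patient → 84; now {83, 78, 76, 73, 71, 67, 66, 65, 64, 58, 56}
call next patient → 83; now {78, 76, 73, 71, 67, 66, 65, 64, 58, 56}
insert 59 → {78, 76, 73, 71, 67, 66, 65, 64, 59, 58, 56}
call next patient → 78; now {76, 73, 71, 67, 66, 65, 64, 59, 58, 56}
insert 77 → {77, 76, 73, 71, 67, 66, 65, 64, 59, 58, 56}
call next patient → 77; now {76, 73, 71, 67, 66, 65, 64, 59, 58, 56}
insert 62 → {76, 73, 71, 67, 66, 65, 64, 62, 59, 58, 56}
insert 63 → {76, 73, 71, 67, 66, 65, 64, 63, 62, 59, 58, 56}
call next patient → 76; now {73, 71, 67, 66, 65, 64, 63, 62, 59, 58, 56}
call next patient → 73; now {71, 67, 66, 65, 64, 63, 62, 59, 58, 56}
call next patient → 71; now {67, 66, 65, 64, 63, 62, 59, 58, 56}
insert 75 → {75, 67, 66, 65, 64, 63, 62, 59, 58, 56}
insert 72 → {75, 72, 67, 66, 65, 64, 63, 62, 59, 58, 56}
insert 57 → {75, 72, 67, 66, 65, 64, 63, 62, 59, 58, 57, 56}
insert 81 → {81, 75, 72, 67, 66, 65, 64, 63, 62, 59, 58, 57, 56}
insert 61 → {81, 75, 72, 67, 66, 65, 64, 63, 62, 61, 59, 58, 57, 56}
insert 74 → {81, 75, 74, 72, 67, 66, 65, 64, 63, 62, 61, 59, 58, 57, 56}
insert 80 → {81, 80, 75, 74, 72, 67, 66, 65, 64, 63, 62, 61, 59, 58, 57, 56}
insert 60 → {81, 80, 75, 74, 72, 67, 66, 65, 64, 63, 62, 61, 60, 59, 58, 57, 56}
call next patient → 81; now {80, 75, 74, 72, 67, 66, 65, 64, 63, 62, 61, 60, 59, 58, 57, 56}
call next patient → 80; now {75, 74, 72, 67, 66, 65, 64, 63, 62, 61, 60, 59, 58, 57, 56}

[75, 74, 72, 67, 66, 65, 64, 63, 62, 61, 60, 59, 58, 57, 56]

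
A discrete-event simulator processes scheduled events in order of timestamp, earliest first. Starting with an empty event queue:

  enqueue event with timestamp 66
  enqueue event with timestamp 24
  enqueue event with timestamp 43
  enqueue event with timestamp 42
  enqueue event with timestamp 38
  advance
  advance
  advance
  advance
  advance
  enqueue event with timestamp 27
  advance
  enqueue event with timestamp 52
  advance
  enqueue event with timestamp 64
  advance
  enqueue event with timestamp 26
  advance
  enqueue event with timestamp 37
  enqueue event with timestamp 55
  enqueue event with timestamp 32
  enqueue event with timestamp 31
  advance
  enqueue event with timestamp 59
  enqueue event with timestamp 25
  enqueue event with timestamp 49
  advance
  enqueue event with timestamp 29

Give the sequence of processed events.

insert 66 → {66}
insert 24 → {24, 66}
insert 43 → {24, 43, 66}
insert 42 → {24, 42, 43, 66}
insert 38 → {24, 38, 42, 43, 66}
advance → 24; now {38, 42, 43, 66}
advance → 38; now {42, 43, 66}
advance → 42; now {43, 66}
advance → 43; now {66}
advance → 66; now {}
insert 27 → {27}
advance → 27; now {}
insert 52 → {52}
advance → 52; now {}
insert 64 → {64}
advance → 64; now {}
insert 26 → {26}
advance → 26; now {}
insert 37 → {37}
insert 55 → {37, 55}
insert 32 → {32, 37, 55}
insert 31 → {31, 32, 37, 55}
advance → 31; now {32, 37, 55}
insert 59 → {32, 37, 55, 59}
insert 25 → {25, 32, 37, 55, 59}
insert 49 → {25, 32, 37, 49, 55, 59}
advance → 25; now {32, 37, 49, 55, 59}
insert 29 → {29, 32, 37, 49, 55, 59}

[24, 38, 42, 43, 66, 27, 52, 64, 26, 31, 25]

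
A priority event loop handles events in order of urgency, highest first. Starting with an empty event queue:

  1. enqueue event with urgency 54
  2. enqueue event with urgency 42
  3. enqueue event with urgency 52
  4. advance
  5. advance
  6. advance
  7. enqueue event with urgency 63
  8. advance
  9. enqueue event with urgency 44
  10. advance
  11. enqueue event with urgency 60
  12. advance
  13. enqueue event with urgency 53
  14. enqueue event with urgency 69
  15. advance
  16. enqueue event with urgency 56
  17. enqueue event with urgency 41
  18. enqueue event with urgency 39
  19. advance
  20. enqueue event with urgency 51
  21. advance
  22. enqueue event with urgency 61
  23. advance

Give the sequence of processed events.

insert 54 → {54}
insert 42 → {54, 42}
insert 52 → {54, 52, 42}
advance → 54; now {52, 42}
advance → 52; now {42}
advance → 42; now {}
insert 63 → {63}
advance → 63; now {}
insert 44 → {44}
advance → 44; now {}
insert 60 → {60}
advance → 60; now {}
insert 53 → {53}
insert 69 → {69, 53}
advance → 69; now {53}
insert 56 → {56, 53}
insert 41 → {56, 53, 41}
insert 39 → {56, 53, 41, 39}
advance → 56; now {53, 41, 39}
insert 51 → {53, 51, 41, 39}
advance → 53; now {51, 41, 39}
insert 61 → {61, 51, 41, 39}
advance → 61; now {51, 41, 39}

54 → 52 → 42 → 63 → 44 → 60 → 69 → 56 → 53 → 61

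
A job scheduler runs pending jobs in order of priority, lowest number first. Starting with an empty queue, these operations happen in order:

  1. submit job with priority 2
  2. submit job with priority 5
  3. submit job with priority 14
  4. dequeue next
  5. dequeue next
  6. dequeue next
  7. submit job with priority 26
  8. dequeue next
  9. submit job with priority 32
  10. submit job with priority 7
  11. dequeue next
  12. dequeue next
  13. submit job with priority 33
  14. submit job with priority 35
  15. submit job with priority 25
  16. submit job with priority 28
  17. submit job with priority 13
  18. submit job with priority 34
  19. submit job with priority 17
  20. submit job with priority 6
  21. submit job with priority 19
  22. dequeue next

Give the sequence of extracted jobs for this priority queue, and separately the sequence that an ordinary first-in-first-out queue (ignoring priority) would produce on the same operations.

insert 2 → {2}
insert 5 → {2, 5}
insert 14 → {2, 5, 14}
dequeue next → 2; now {5, 14}
dequeue next → 5; now {14}
dequeue next → 14; now {}
insert 26 → {26}
dequeue next → 26; now {}
insert 32 → {32}
insert 7 → {7, 32}
dequeue next → 7; now {32}
dequeue next → 32; now {}
insert 33 → {33}
insert 35 → {33, 35}
insert 25 → {25, 33, 35}
insert 28 → {25, 28, 33, 35}
insert 13 → {13, 25, 28, 33, 35}
insert 34 → {13, 25, 28, 33, 34, 35}
insert 17 → {13, 17, 25, 28, 33, 34, 35}
insert 6 → {6, 13, 17, 25, 28, 33, 34, 35}
insert 19 → {6, 13, 17, 19, 25, 28, 33, 34, 35}
dequeue next → 6; now {13, 17, 19, 25, 28, 33, 34, 35}

priority queue: 2, 5, 14, 26, 7, 32, 6; FIFO queue: 2 → 5 → 14 → 26 → 32 → 7 → 33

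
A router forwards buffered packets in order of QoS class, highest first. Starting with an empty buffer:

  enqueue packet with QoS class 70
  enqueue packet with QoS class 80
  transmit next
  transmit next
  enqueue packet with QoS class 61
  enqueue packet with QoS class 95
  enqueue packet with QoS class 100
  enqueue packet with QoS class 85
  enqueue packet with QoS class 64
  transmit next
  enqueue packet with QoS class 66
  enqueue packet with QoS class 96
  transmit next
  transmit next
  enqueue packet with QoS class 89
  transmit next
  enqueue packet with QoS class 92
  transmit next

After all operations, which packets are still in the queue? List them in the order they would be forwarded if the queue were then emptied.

[85, 66, 64, 61]

insert 70 → {70}
insert 80 → {80, 70}
transmit next → 80; now {70}
transmit next → 70; now {}
insert 61 → {61}
insert 95 → {95, 61}
insert 100 → {100, 95, 61}
insert 85 → {100, 95, 85, 61}
insert 64 → {100, 95, 85, 64, 61}
transmit next → 100; now {95, 85, 64, 61}
insert 66 → {95, 85, 66, 64, 61}
insert 96 → {96, 95, 85, 66, 64, 61}
transmit next → 96; now {95, 85, 66, 64, 61}
transmit next → 95; now {85, 66, 64, 61}
insert 89 → {89, 85, 66, 64, 61}
transmit next → 89; now {85, 66, 64, 61}
insert 92 → {92, 85, 66, 64, 61}
transmit next → 92; now {85, 66, 64, 61}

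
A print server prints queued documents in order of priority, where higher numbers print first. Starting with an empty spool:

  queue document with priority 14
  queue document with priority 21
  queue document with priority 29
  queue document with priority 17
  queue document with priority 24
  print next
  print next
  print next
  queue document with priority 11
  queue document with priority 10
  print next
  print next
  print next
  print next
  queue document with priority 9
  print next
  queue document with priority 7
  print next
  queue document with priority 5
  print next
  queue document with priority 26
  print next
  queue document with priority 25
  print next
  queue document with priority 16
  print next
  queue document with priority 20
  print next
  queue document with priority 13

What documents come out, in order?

29 → 24 → 21 → 17 → 14 → 11 → 10 → 9 → 7 → 5 → 26 → 25 → 16 → 20

insert 14 → {14}
insert 21 → {21, 14}
insert 29 → {29, 21, 14}
insert 17 → {29, 21, 17, 14}
insert 24 → {29, 24, 21, 17, 14}
print next → 29; now {24, 21, 17, 14}
print next → 24; now {21, 17, 14}
print next → 21; now {17, 14}
insert 11 → {17, 14, 11}
insert 10 → {17, 14, 11, 10}
print next → 17; now {14, 11, 10}
print next → 14; now {11, 10}
print next → 11; now {10}
print next → 10; now {}
insert 9 → {9}
print next → 9; now {}
insert 7 → {7}
print next → 7; now {}
insert 5 → {5}
print next → 5; now {}
insert 26 → {26}
print next → 26; now {}
insert 25 → {25}
print next → 25; now {}
insert 16 → {16}
print next → 16; now {}
insert 20 → {20}
print next → 20; now {}
insert 13 → {13}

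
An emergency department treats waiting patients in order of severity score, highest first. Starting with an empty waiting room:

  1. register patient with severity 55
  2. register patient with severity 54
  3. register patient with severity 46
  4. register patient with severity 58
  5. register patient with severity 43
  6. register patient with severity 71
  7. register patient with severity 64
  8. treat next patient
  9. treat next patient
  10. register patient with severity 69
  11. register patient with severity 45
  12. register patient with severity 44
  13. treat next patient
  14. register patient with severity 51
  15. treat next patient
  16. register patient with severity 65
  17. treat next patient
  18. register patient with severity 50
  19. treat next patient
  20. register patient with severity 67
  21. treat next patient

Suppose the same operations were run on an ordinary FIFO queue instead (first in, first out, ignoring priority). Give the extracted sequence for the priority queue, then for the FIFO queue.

insert 55 → {55}
insert 54 → {55, 54}
insert 46 → {55, 54, 46}
insert 58 → {58, 55, 54, 46}
insert 43 → {58, 55, 54, 46, 43}
insert 71 → {71, 58, 55, 54, 46, 43}
insert 64 → {71, 64, 58, 55, 54, 46, 43}
treat next patient → 71; now {64, 58, 55, 54, 46, 43}
treat next patient → 64; now {58, 55, 54, 46, 43}
insert 69 → {69, 58, 55, 54, 46, 43}
insert 45 → {69, 58, 55, 54, 46, 45, 43}
insert 44 → {69, 58, 55, 54, 46, 45, 44, 43}
treat next patient → 69; now {58, 55, 54, 46, 45, 44, 43}
insert 51 → {58, 55, 54, 51, 46, 45, 44, 43}
treat next patient → 58; now {55, 54, 51, 46, 45, 44, 43}
insert 65 → {65, 55, 54, 51, 46, 45, 44, 43}
treat next patient → 65; now {55, 54, 51, 46, 45, 44, 43}
insert 50 → {55, 54, 51, 50, 46, 45, 44, 43}
treat next patient → 55; now {54, 51, 50, 46, 45, 44, 43}
insert 67 → {67, 54, 51, 50, 46, 45, 44, 43}
treat next patient → 67; now {54, 51, 50, 46, 45, 44, 43}

priority queue: [71, 64, 69, 58, 65, 55, 67]; FIFO queue: 55 → 54 → 46 → 58 → 43 → 71 → 64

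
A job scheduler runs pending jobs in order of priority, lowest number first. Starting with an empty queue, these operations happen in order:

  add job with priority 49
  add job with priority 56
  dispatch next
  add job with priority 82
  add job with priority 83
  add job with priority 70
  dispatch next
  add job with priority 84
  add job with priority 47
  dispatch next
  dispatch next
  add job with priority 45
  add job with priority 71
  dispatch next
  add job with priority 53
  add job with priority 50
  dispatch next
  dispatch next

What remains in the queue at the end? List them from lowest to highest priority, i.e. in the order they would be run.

71 → 82 → 83 → 84

insert 49 → {49}
insert 56 → {49, 56}
dispatch next → 49; now {56}
insert 82 → {56, 82}
insert 83 → {56, 82, 83}
insert 70 → {56, 70, 82, 83}
dispatch next → 56; now {70, 82, 83}
insert 84 → {70, 82, 83, 84}
insert 47 → {47, 70, 82, 83, 84}
dispatch next → 47; now {70, 82, 83, 84}
dispatch next → 70; now {82, 83, 84}
insert 45 → {45, 82, 83, 84}
insert 71 → {45, 71, 82, 83, 84}
dispatch next → 45; now {71, 82, 83, 84}
insert 53 → {53, 71, 82, 83, 84}
insert 50 → {50, 53, 71, 82, 83, 84}
dispatch next → 50; now {53, 71, 82, 83, 84}
dispatch next → 53; now {71, 82, 83, 84}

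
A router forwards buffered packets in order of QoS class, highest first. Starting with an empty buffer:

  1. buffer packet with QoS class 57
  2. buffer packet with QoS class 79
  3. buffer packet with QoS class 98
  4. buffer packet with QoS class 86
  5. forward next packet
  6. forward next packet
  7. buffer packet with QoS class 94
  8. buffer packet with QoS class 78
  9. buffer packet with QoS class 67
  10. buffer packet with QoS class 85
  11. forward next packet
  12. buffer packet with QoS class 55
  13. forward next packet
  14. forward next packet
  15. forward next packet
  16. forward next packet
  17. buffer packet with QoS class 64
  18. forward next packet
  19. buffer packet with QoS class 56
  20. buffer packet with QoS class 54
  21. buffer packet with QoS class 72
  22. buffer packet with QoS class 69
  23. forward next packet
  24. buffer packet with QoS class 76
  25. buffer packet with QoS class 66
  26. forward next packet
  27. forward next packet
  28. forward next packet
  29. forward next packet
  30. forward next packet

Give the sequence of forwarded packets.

[98, 86, 94, 85, 79, 78, 67, 64, 72, 76, 69, 66, 57, 56]

insert 57 → {57}
insert 79 → {79, 57}
insert 98 → {98, 79, 57}
insert 86 → {98, 86, 79, 57}
forward next packet → 98; now {86, 79, 57}
forward next packet → 86; now {79, 57}
insert 94 → {94, 79, 57}
insert 78 → {94, 79, 78, 57}
insert 67 → {94, 79, 78, 67, 57}
insert 85 → {94, 85, 79, 78, 67, 57}
forward next packet → 94; now {85, 79, 78, 67, 57}
insert 55 → {85, 79, 78, 67, 57, 55}
forward next packet → 85; now {79, 78, 67, 57, 55}
forward next packet → 79; now {78, 67, 57, 55}
forward next packet → 78; now {67, 57, 55}
forward next packet → 67; now {57, 55}
insert 64 → {64, 57, 55}
forward next packet → 64; now {57, 55}
insert 56 → {57, 56, 55}
insert 54 → {57, 56, 55, 54}
insert 72 → {72, 57, 56, 55, 54}
insert 69 → {72, 69, 57, 56, 55, 54}
forward next packet → 72; now {69, 57, 56, 55, 54}
insert 76 → {76, 69, 57, 56, 55, 54}
insert 66 → {76, 69, 66, 57, 56, 55, 54}
forward next packet → 76; now {69, 66, 57, 56, 55, 54}
forward next packet → 69; now {66, 57, 56, 55, 54}
forward next packet → 66; now {57, 56, 55, 54}
forward next packet → 57; now {56, 55, 54}
forward next packet → 56; now {55, 54}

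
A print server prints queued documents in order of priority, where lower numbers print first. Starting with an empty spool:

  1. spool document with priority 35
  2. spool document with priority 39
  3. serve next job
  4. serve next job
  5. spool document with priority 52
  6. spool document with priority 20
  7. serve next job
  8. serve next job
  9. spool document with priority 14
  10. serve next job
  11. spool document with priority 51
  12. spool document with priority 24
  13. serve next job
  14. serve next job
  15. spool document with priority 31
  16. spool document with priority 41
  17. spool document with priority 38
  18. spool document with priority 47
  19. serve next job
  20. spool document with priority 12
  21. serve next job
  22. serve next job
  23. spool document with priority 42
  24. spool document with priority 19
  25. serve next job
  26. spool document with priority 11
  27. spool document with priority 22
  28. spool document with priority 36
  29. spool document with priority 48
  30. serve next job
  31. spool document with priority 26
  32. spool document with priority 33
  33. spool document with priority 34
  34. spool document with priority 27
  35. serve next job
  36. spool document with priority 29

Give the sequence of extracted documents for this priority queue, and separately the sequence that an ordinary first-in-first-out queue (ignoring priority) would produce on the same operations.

insert 35 → {35}
insert 39 → {35, 39}
serve next job → 35; now {39}
serve next job → 39; now {}
insert 52 → {52}
insert 20 → {20, 52}
serve next job → 20; now {52}
serve next job → 52; now {}
insert 14 → {14}
serve next job → 14; now {}
insert 51 → {51}
insert 24 → {24, 51}
serve next job → 24; now {51}
serve next job → 51; now {}
insert 31 → {31}
insert 41 → {31, 41}
insert 38 → {31, 38, 41}
insert 47 → {31, 38, 41, 47}
serve next job → 31; now {38, 41, 47}
insert 12 → {12, 38, 41, 47}
serve next job → 12; now {38, 41, 47}
serve next job → 38; now {41, 47}
insert 42 → {41, 42, 47}
insert 19 → {19, 41, 42, 47}
serve next job → 19; now {41, 42, 47}
insert 11 → {11, 41, 42, 47}
insert 22 → {11, 22, 41, 42, 47}
insert 36 → {11, 22, 36, 41, 42, 47}
insert 48 → {11, 22, 36, 41, 42, 47, 48}
serve next job → 11; now {22, 36, 41, 42, 47, 48}
insert 26 → {22, 26, 36, 41, 42, 47, 48}
insert 33 → {22, 26, 33, 36, 41, 42, 47, 48}
insert 34 → {22, 26, 33, 34, 36, 41, 42, 47, 48}
insert 27 → {22, 26, 27, 33, 34, 36, 41, 42, 47, 48}
serve next job → 22; now {26, 27, 33, 34, 36, 41, 42, 47, 48}
insert 29 → {26, 27, 29, 33, 34, 36, 41, 42, 47, 48}

priority queue: 35, 39, 20, 52, 14, 24, 51, 31, 12, 38, 19, 11, 22; FIFO queue: 35 → 39 → 52 → 20 → 14 → 51 → 24 → 31 → 41 → 38 → 47 → 12 → 42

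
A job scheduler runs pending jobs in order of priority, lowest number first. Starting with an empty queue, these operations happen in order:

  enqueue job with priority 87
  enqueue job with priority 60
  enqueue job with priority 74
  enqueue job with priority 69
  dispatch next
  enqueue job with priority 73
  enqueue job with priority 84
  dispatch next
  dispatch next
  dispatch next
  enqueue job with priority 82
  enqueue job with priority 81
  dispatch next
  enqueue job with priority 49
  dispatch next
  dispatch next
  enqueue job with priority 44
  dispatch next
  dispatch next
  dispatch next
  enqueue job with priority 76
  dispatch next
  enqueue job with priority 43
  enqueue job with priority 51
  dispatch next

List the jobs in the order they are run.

insert 87 → {87}
insert 60 → {60, 87}
insert 74 → {60, 74, 87}
insert 69 → {60, 69, 74, 87}
dispatch next → 60; now {69, 74, 87}
insert 73 → {69, 73, 74, 87}
insert 84 → {69, 73, 74, 84, 87}
dispatch next → 69; now {73, 74, 84, 87}
dispatch next → 73; now {74, 84, 87}
dispatch next → 74; now {84, 87}
insert 82 → {82, 84, 87}
insert 81 → {81, 82, 84, 87}
dispatch next → 81; now {82, 84, 87}
insert 49 → {49, 82, 84, 87}
dispatch next → 49; now {82, 84, 87}
dispatch next → 82; now {84, 87}
insert 44 → {44, 84, 87}
dispatch next → 44; now {84, 87}
dispatch next → 84; now {87}
dispatch next → 87; now {}
insert 76 → {76}
dispatch next → 76; now {}
insert 43 → {43}
insert 51 → {43, 51}
dispatch next → 43; now {51}

60, 69, 73, 74, 81, 49, 82, 44, 84, 87, 76, 43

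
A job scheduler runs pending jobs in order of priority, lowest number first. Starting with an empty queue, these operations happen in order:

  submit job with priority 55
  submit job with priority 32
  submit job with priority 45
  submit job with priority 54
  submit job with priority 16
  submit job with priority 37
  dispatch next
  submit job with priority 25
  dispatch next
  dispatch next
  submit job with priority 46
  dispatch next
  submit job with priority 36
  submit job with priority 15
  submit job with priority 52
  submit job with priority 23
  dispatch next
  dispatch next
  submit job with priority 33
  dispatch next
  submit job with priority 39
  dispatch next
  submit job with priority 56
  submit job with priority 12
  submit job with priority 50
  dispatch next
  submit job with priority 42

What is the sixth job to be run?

insert 55 → {55}
insert 32 → {32, 55}
insert 45 → {32, 45, 55}
insert 54 → {32, 45, 54, 55}
insert 16 → {16, 32, 45, 54, 55}
insert 37 → {16, 32, 37, 45, 54, 55}
dispatch next → 16; now {32, 37, 45, 54, 55}
insert 25 → {25, 32, 37, 45, 54, 55}
dispatch next → 25; now {32, 37, 45, 54, 55}
dispatch next → 32; now {37, 45, 54, 55}
insert 46 → {37, 45, 46, 54, 55}
dispatch next → 37; now {45, 46, 54, 55}
insert 36 → {36, 45, 46, 54, 55}
insert 15 → {15, 36, 45, 46, 54, 55}
insert 52 → {15, 36, 45, 46, 52, 54, 55}
insert 23 → {15, 23, 36, 45, 46, 52, 54, 55}
dispatch next → 15; now {23, 36, 45, 46, 52, 54, 55}
dispatch next → 23; now {36, 45, 46, 52, 54, 55}
insert 33 → {33, 36, 45, 46, 52, 54, 55}
dispatch next → 33; now {36, 45, 46, 52, 54, 55}
insert 39 → {36, 39, 45, 46, 52, 54, 55}
dispatch next → 36; now {39, 45, 46, 52, 54, 55}
insert 56 → {39, 45, 46, 52, 54, 55, 56}
insert 12 → {12, 39, 45, 46, 52, 54, 55, 56}
insert 50 → {12, 39, 45, 46, 50, 52, 54, 55, 56}
dispatch next → 12; now {39, 45, 46, 50, 52, 54, 55, 56}
insert 42 → {39, 42, 45, 46, 50, 52, 54, 55, 56}

23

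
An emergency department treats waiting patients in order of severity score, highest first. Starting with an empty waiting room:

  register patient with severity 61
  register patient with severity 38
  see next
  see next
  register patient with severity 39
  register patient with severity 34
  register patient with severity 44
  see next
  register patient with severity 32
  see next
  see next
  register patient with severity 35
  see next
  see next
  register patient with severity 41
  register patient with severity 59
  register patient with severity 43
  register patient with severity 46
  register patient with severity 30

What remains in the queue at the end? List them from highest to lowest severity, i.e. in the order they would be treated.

insert 61 → {61}
insert 38 → {61, 38}
see next → 61; now {38}
see next → 38; now {}
insert 39 → {39}
insert 34 → {39, 34}
insert 44 → {44, 39, 34}
see next → 44; now {39, 34}
insert 32 → {39, 34, 32}
see next → 39; now {34, 32}
see next → 34; now {32}
insert 35 → {35, 32}
see next → 35; now {32}
see next → 32; now {}
insert 41 → {41}
insert 59 → {59, 41}
insert 43 → {59, 43, 41}
insert 46 → {59, 46, 43, 41}
insert 30 → {59, 46, 43, 41, 30}

59, 46, 43, 41, 30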